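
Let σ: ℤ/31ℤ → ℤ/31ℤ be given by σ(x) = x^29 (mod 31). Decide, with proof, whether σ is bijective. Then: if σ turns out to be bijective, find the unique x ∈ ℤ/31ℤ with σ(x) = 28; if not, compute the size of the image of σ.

10

Since 31 is prime, the nonzero elements of ℤ/31ℤ form a cyclic group of order 30.
As gcd(29, 30) = 1, raising to the 29th power is a bijection on this group: if s^29 ≡ t^29 then (st^{−1})^29 = 1, and the only element of order dividing gcd(29, 30) = 1 is 1, so s = t.
With σ(0) = 0 this makes σ injective on all of ℤ/31ℤ, hence bijective (finite equal-size domain and codomain). In particular σ is bijective.
Since σ is bijective, we find the preimage of 28. The inverse of x ↦ x^29 on (ℤ/31ℤ)^× is x ↦ x^29, because 29·29 = 841 = 28·30 + 1 ≡ 1 (mod 30) and x^{30} = 1 for x ≠ 0 (Fermat). So σ⁻¹(28) = 28^29 mod 31.
Repeated squaring mod 31: 28^1 ≡ 28, 28^2 ≡ 28² = 784 ≡ 9, 28^4 ≡ 9² = 81 ≡ 19, 28^8 ≡ 19² = 361 ≡ 20, 28^16 ≡ 20² = 400 ≡ 28. Since 29 = 16 + 8 + 4 + 1, 28^29 ≡ 28·20·19·28: 28·20 = 560 ≡ 2, then 2·19 = 38 ≡ 7, then 7·28 = 196 ≡ 10. So 28^29 ≡ 10 (mod 31).
Hence σ⁻¹(28) = 10.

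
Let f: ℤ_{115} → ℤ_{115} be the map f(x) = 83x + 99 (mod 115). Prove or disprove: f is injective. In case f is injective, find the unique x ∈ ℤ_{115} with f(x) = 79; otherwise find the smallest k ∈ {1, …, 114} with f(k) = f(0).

If f(x_1) = f(x_2), then 83x_1 ≡ 83x_2 (mod 115). Because gcd(83, 115) = 1, we may cancel 83 to get x_1 ≡ x_2 (mod 115).
So f is injective.
We now compute 83⁻¹ mod 115 explicitly. Euclid's algorithm: 115 = 1·83 + 32, 83 = 2·32 + 19, 32 = 1·19 + 13, 19 = 1·13 + 6, 13 = 2·6 + 1; back-substituting gives 1 = 97·83 − 70·115, so 83⁻¹ ≡ 97 (mod 115).
Since f is injective, we find f⁻¹(79): we need 83x ≡ 79 − 99 ≡ 95 (mod 115). Using 83⁻¹ = 97: x ≡ 97·95 = 9215 = 80·115 + 15, so x = 15.
Check: f(15) = 83·15 + 99 = 1344 = 11·115 + 79 ≡ 79 (mod 115).

15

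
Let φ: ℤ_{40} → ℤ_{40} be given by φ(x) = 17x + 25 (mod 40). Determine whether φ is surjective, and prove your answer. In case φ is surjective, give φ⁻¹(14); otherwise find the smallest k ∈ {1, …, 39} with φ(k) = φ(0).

37

Since gcd(17, 40) = 1, 17 is invertible modulo 40. Euclid's algorithm: 40 = 2·17 + 6, 17 = 2·6 + 5, 6 = 1·5 + 1; back-substituting gives 1 = 33·17 − 14·40, so 17⁻¹ ≡ 33 (mod 40).
Then y ↦ 33(y − 25) is a two-sided inverse to φ, so every y ∈ ℤ_{40} has a preimage.
Hence φ is surjective.
Since φ is surjective, we find φ⁻¹(14): we need 17x ≡ 14 − 25 ≡ 29 (mod 40). Using 17⁻¹ = 33: x ≡ 33·29 = 957 = 23·40 + 37, so x = 37.
Check: φ(37) = 17·37 + 25 = 654 = 16·40 + 14 ≡ 14 (mod 40).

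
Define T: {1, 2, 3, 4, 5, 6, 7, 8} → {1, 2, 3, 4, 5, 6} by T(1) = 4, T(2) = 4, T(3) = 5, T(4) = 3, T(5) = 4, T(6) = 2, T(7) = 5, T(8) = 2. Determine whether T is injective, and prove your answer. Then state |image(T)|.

4

T(1) = 4 = T(2) with 1 ≠ 2, so T is not injective.
The image of T is {2, 3, 4, 5}, which has 4 elements.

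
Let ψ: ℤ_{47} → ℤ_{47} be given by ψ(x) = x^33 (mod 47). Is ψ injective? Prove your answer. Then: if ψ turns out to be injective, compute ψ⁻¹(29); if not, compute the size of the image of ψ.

41

Since 47 is prime, the nonzero elements of ℤ_{47} form a cyclic group of order 46.
As gcd(33, 46) = 1, raising to the 33rd power is a bijection on this group: if x_1^33 ≡ x_2^33 then (x_1x_2^{−1})^33 = 1, and the only element of order dividing gcd(33, 46) = 1 is 1, so x_1 = x_2.
With ψ(0) = 0 this makes ψ injective on all of ℤ_{47}, hence bijective (finite equal-size domain and codomain). In particular ψ is injective.
Since ψ is injective, we find the preimage of 29. The inverse of x ↦ x^33 on (ℤ_{47})^× is x ↦ x^7, because 33·7 = 231 = 5·46 + 1 ≡ 1 (mod 46) and x^{46} = 1 for x ≠ 0 (Fermat). So ψ⁻¹(29) = 29^7 mod 47.
Repeated squaring mod 47: 29^1 ≡ 29, 29^2 ≡ 29² = 841 ≡ 42, 29^4 ≡ 42² = 1764 ≡ 25. Since 7 = 4 + 2 + 1, 29^7 ≡ 25·42·29: 25·42 = 1050 ≡ 16, then 16·29 = 464 ≡ 41. So 29^7 ≡ 41 (mod 47).
Hence ψ⁻¹(29) = 41.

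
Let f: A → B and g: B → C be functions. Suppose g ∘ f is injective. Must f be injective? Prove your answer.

Suppose f(a) = f(b). Applying g: (g ∘ f)(a) = (g ∘ f)(b). Since g ∘ f is injective, a = b. Therefore f is injective.

injective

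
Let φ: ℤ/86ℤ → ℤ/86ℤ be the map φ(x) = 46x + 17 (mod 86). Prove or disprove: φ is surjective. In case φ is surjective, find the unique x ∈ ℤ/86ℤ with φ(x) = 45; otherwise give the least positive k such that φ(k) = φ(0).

43

Recall: surjectivity means every element of the codomain has a preimage under φ.
Since gcd(46, 86) = 2, we have 46x ≡ 0 (mod 2) for all x, so φ(x) ≡ 1 (mod 2).
But 0 ≢ 1 (mod 2), so 0 ∈ ℤ/86ℤ has no preimage. So φ is not surjective.
Since φ is not surjective, we find the least positive k with φ(k) = φ(0): this means 46k ≡ 0 (mod 86), i.e. 86 ∣ 46k. Since gcd(46, 86) = 2, dividing through by 2 this holds exactly when 43 ∣ 23k, and as gcd(23, 43) = 1, exactly when 43 ∣ k.
The smallest positive such k is 43.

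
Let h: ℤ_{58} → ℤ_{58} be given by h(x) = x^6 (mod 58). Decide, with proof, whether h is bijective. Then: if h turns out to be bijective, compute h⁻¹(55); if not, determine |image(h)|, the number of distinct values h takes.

30

h(28): Repeated squaring mod 58: 28^1 ≡ 28, 28^2 ≡ 28² = 784 ≡ 30, 28^4 ≡ 30² = 900 ≡ 30. Since 6 = 4 + 2, 28^6 ≡ 30·30: 30·30 = 900 ≡ 30. So 28^6 ≡ 30 (mod 58).
h(30): Repeated squaring mod 58: 30^1 ≡ 30, 30^2 ≡ 30² = 900 ≡ 30, 30^4 ≡ 30² = 900 ≡ 30. Since 6 = 4 + 2, 30^6 ≡ 30·30: 30·30 = 900 ≡ 30. So 30^6 ≡ 30 (mod 58).
So h(28) = h(30) = 30 while 28 ≠ 30, hence h is not injective, hence not bijective.
Since h is not bijective, we determine |image(h)|. Computing x^6 mod 58 for each x (by repeated squaring, reducing mod 58 at every step), the values h(0), h(1), …, h(57) are: 0, 1, 6, 33, 36, 23, 24, 25, 42, 45, 22, 9, 28, 49, 34, 5, 20, 57, 38, 51, 16, 13, 54, 53, 52, 7, 4, 35, 30, 29, 30, 35, 4, 7, 52, 53, 54, 13, 16, 51, 38, 57, 20, 5, 34, 49, 28, 9, 22, 45, 42, 25, 24, 23, 36, 33, 6, 1.
The distinct values are {0, 1, 4, 5, 6, 7, 9, 13, 16, 20, 22, 23, 24, 25, 28, 29, 30, 33, 34, 35, 36, 38, 42, 45, 49, 51, 52, 53, 54, 57}; there are 30 of them.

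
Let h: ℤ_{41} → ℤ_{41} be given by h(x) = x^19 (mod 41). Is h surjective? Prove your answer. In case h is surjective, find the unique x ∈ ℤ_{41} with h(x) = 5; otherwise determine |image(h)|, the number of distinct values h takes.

Since 41 is prime, the nonzero elements of ℤ_{41} form a cyclic group of order 40.
As gcd(19, 40) = 1, raising to the 19th power is a bijection on this group: if s^19 ≡ t^19 then (st^{−1})^19 = 1, and the only element of order dividing gcd(19, 40) = 1 is 1, so s = t.
With h(0) = 0 this makes h injective on all of ℤ_{41}, hence bijective (finite equal-size domain and codomain). In particular h is surjective.
Since h is surjective, we find the preimage of 5. The inverse of x ↦ x^19 on (ℤ_{41})^× is x ↦ x^19, because 19·19 = 361 = 9·40 + 1 ≡ 1 (mod 40) and x^{40} = 1 for x ≠ 0 (Fermat). So h⁻¹(5) = 5^19 mod 41.
Repeated squaring mod 41: 5^1 ≡ 5, 5^2 ≡ 5² = 25, 5^4 ≡ 25² = 625 ≡ 10, 5^8 ≡ 10² = 100 ≡ 18, 5^16 ≡ 18² = 324 ≡ 37. Since 19 = 16 + 2 + 1, 5^19 ≡ 37·25·5: 37·25 = 925 ≡ 23, then 23·5 = 115 ≡ 33. So 5^19 ≡ 33 (mod 41).
Hence h⁻¹(5) = 33.

33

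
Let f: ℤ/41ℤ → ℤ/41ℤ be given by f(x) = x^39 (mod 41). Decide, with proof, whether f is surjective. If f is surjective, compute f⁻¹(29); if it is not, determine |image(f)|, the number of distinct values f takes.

17

Since 41 is prime, the nonzero elements of ℤ/41ℤ form a cyclic group of order 40.
As gcd(39, 40) = 1, raising to the 39th power is a bijection on this group: if a^39 ≡ b^39 then (ab^{−1})^39 = 1, and the only element of order dividing gcd(39, 40) = 1 is 1, so a = b.
With f(0) = 0 this makes f injective on all of ℤ/41ℤ, hence bijective (finite equal-size domain and codomain). In particular f is surjective.
Since f is surjective, we find the preimage of 29. The inverse of x ↦ x^39 on (ℤ/41ℤ)^× is x ↦ x^39, because 39·39 = 1521 = 38·40 + 1 ≡ 1 (mod 40) and x^{40} = 1 for x ≠ 0 (Fermat). So f⁻¹(29) = 29^39 mod 41.
Repeated squaring mod 41: 29^1 ≡ 29, 29^2 ≡ 29² = 841 ≡ 21, 29^4 ≡ 21² = 441 ≡ 31, 29^8 ≡ 31² = 961 ≡ 18, 29^16 ≡ 18² = 324 ≡ 37, 29^32 ≡ 37² = 1369 ≡ 16. Since 39 = 32 + 4 + 2 + 1, 29^39 ≡ 16·31·21·29: 16·31 = 496 ≡ 4, then 4·21 = 84 ≡ 2, then 2·29 = 58 ≡ 17. So 29^39 ≡ 17 (mod 41).
Hence f⁻¹(29) = 17.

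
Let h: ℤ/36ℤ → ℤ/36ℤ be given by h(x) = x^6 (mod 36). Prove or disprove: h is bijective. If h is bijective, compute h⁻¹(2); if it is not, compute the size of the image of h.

h(2): Repeated squaring mod 36: 2^1 ≡ 2, 2^2 ≡ 2² = 4, 2^4 ≡ 4² = 16. Since 6 = 4 + 2, 2^6 ≡ 16·4: 16·4 = 64 ≡ 28. So 2^6 ≡ 28 (mod 36).
h(4): Repeated squaring mod 36: 4^1 ≡ 4, 4^2 ≡ 4² = 16, 4^4 ≡ 16² = 256 ≡ 4. Since 6 = 4 + 2, 4^6 ≡ 4·16: 4·16 = 64 ≡ 28. So 4^6 ≡ 28 (mod 36).
So h(2) = h(4) = 28 while 2 ≠ 4, thus h is not injective, hence not bijective.
Since h is not bijective, we determine |image(h)|. Computing x^6 mod 36 for each x (by repeated squaring, reducing mod 36 at every step), the values h(0), h(1), …, h(35) are: 0, 1, 28, 9, 28, 1, 0, 1, 28, 9, 28, 1, 0, 1, 28, 9, 28, 1, 0, 1, 28, 9, 28, 1, 0, 1, 28, 9, 28, 1, 0, 1, 28, 9, 28, 1.
The distinct values are {0, 1, 9, 28}; there are 4 of them.

4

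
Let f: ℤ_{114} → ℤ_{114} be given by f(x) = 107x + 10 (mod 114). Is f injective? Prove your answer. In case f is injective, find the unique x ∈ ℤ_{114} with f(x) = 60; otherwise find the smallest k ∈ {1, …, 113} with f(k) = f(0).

By definition, f is injective if f(u) = f(v) implies u = v.
Suppose f(u) = f(v) in ℤ_{114}. Then 107u + 10 ≡ 107v + 10 (mod 114), therefore 107(u − v) ≡ 0 (mod 114).
Since gcd(107, 114) = 1, 107 is invertible modulo 114, hence u − v ≡ 0 (mod 114), i.e. u = v.
So f is injective.
We now compute 107⁻¹ mod 114 explicitly. Euclid's algorithm: 114 = 1·107 + 7, 107 = 15·7 + 2, 7 = 3·2 + 1; back-substituting gives 1 = 65·107 − 61·114, so 107⁻¹ ≡ 65 (mod 114).
Since f is injective, we find f⁻¹(60): we need 107x ≡ 60 − 10 ≡ 50 (mod 114). Using 107⁻¹ = 65: x ≡ 65·50 = 3250 = 28·114 + 58, so x = 58.
Check: f(58) = 107·58 + 10 = 6216 = 54·114 + 60 ≡ 60 (mod 114).

58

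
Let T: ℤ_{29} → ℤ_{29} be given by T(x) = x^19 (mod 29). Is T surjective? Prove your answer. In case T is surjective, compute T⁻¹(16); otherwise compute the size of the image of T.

Since 29 is prime, the nonzero elements of ℤ_{29} form a cyclic group of order 28.
As gcd(19, 28) = 1, raising to the 19th power is a bijection on this group: if a^19 ≡ b^19 then (ab^{−1})^19 = 1, and the only element of order dividing gcd(19, 28) = 1 is 1, so a = b.
With T(0) = 0 this makes T injective on all of ℤ_{29}, hence bijective (finite equal-size domain and codomain). In particular T is surjective.
Since T is surjective, we find the preimage of 16. The inverse of x ↦ x^19 on (ℤ_{29})^× is x ↦ x^3, because 19·3 = 57 = 2·28 + 1 ≡ 1 (mod 28) and x^{28} = 1 for x ≠ 0 (Fermat). So T⁻¹(16) = 16^3 mod 29.
Repeated squaring mod 29: 16^1 ≡ 16, 16^2 ≡ 16² = 256 ≡ 24. Since 3 = 2 + 1, 16^3 ≡ 24·16: 24·16 = 384 ≡ 7. So 16^3 ≡ 7 (mod 29).
Hence T⁻¹(16) = 7.

7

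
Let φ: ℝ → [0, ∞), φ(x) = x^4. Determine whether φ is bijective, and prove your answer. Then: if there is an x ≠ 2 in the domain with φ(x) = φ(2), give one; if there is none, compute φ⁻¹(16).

-2

φ(2) = 16 = (−2)^4 = φ(−2) (since 4 is even), with 2 ≠ −2. So φ is not injective, hence not bijective.
For the follow-up, such an x exists: taking x = −2 ∈ ℝ gives φ(−2) = 16 = φ(2) with −2 ≠ 2.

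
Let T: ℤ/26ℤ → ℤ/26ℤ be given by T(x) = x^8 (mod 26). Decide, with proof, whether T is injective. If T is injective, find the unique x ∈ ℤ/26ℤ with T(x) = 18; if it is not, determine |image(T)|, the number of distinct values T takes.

8

T(1) = 1^8 = 1.
T(5): Repeated squaring mod 26: 5^1 ≡ 5, 5^2 ≡ 5² = 25, 5^4 ≡ 25² = 625 ≡ 1, 5^8 ≡ 1² = 1. So 5^8 ≡ 1 (mod 26).
So T(1) = T(5) = 1 while 1 ≠ 5, thus T is not injective.
Since T is not injective, we determine |image(T)|. Computing x^8 mod 26 for each x (by repeated squaring, reducing mod 26 at every step), the values T(0), T(1), …, T(25) are: 0, 1, 22, 9, 16, 1, 16, 3, 14, 3, 22, 9, 14, 13, 14, 9, 22, 3, 14, 3, 16, 1, 16, 9, 22, 1.
The distinct values are {0, 1, 3, 9, 13, 14, 16, 22}; there are 8 of them.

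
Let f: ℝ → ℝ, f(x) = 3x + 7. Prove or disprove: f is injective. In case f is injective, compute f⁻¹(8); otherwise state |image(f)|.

1/3

Suppose f(x_1) = f(x_2). Then 3x_1 + 7 = 3x_2 + 7, therefore 3x_1 = 3x_2, so x_1 = x_2.
Thus f is injective.
Since f is injective, we compute f⁻¹(8) = (8 − 7)/3 = 1/3.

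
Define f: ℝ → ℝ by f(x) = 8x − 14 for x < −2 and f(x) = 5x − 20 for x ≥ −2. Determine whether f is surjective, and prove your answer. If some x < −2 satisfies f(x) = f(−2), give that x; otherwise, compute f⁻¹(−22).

-2/5

Both pieces are strictly increasing (slopes 8 and 5), so each is injective on its own interval.
The left piece maps (−∞, −2) onto (−∞, −30); the right piece maps [−2, ∞) onto [−30, ∞).
These images together cover ℝ, so f is surjective.
Because the two images are disjoint, no x < −2 has f(x) = f(−2), so we compute f⁻¹(−22): −22 lies in [−30, ∞), so solve 5x − 20 = −22: x = (−22 + 20)/5 = −2/5.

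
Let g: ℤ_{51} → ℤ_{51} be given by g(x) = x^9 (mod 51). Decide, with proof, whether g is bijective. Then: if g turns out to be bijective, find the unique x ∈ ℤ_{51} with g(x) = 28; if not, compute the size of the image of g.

40

Computing x^9 mod 51 for each x (by repeated squaring, reducing mod 51 at every step), the values g(0), g(1), …, g(50) are: 0, 1, 2, 48, 4, 29, 45, 10, 8, 9, 7, 23, 39, 13, 20, 15, 16, 17, 18, 19, 14, 21, 46, 11, 27, 25, 26, 24, 40, 5, 30, 37, 32, 33, 34, 35, 36, 31, 38, 12, 28, 44, 42, 43, 41, 6, 22, 47, 3, 49, 50.
Every element of ℤ_{51} appears exactly once in this list, so g is a bijection, and in particular bijective.
Since g is bijective, we read off the preimage of 28 from the same table: g(40) = 28, so g⁻¹(28) = 40.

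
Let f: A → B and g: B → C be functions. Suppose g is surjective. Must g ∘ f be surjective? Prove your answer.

No. Take A = {1}, B = C = {1, 2, 3, 4, 5, 6}, f(1) = 1, and g = identity (surjective).
Then (g ∘ f)(1) = 1, and 6 ∈ C has no preimage under g ∘ f, so g ∘ f is not surjective.

not surjective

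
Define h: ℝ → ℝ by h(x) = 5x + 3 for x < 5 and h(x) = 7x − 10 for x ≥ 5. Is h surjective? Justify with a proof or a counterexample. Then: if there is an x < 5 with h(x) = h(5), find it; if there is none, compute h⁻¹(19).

Both pieces are strictly increasing (slopes 5 and 7), so each is injective on its own interval.
The left piece maps (−∞, 5) onto (−∞, 28); the right piece maps [5, ∞) onto [25, ∞).
The union (−∞, 28) ∪ [25, ∞) covers ℝ, so h is surjective.
For the follow-up: the images overlap, so an x < 5 with h(x) = h(5) exists. h(5) = 25; solving 5x + 3 = 25 for x < 5 gives x = (25 − 3)/5 = 22/5.

22/5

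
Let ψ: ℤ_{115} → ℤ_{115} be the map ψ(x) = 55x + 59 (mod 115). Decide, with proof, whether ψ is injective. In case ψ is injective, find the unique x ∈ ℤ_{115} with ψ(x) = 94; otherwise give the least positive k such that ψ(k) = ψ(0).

Recall that ψ is injective if ψ(a) = ψ(b) implies a = b.
We have gcd(55, 115) = 5 > 1. Taking a = 0 and b = 23: ψ(0) = 59 and ψ(23) = 55·23 + 59 = 1324 ≡ 59 (mod 115).
So ψ(0) = ψ(23) while 0 ≠ 23, thus ψ is not injective.
Since ψ is not injective, we find the least positive k with ψ(k) = ψ(0): this means 55k ≡ 0 (mod 115), i.e. 115 ∣ 55k. Since gcd(55, 115) = 5, dividing through by 5 this holds exactly when 23 ∣ 11k, and as gcd(11, 23) = 1, exactly when 23 ∣ k.
The smallest positive such k is 23.

23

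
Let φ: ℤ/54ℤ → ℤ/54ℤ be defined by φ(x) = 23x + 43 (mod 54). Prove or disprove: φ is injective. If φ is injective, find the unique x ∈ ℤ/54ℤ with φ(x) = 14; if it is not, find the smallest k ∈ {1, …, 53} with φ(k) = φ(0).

41

Recall: φ is injective when φ(s) = φ(t) forces s = t.
If φ(s) = φ(t), then 23s ≡ 23t (mod 54). Because gcd(23, 54) = 1, we may cancel 23 to get s ≡ t (mod 54).
Hence φ is injective.
We now compute 23⁻¹ mod 54 explicitly. Euclid's algorithm: 54 = 2·23 + 8, 23 = 2·8 + 7, 8 = 1·7 + 1; back-substituting gives 1 = 47·23 − 20·54, so 23⁻¹ ≡ 47 (mod 54).
Since φ is injective, we compute φ⁻¹(14): solve 23x + 43 ≡ 14 (mod 54), i.e. 23x ≡ 25 (mod 54).
Multiplying by 23⁻¹ = 47 gives x ≡ 47·25 = 1175 = 21·54 + 41 ≡ 41 (mod 54).
Check: φ(41) = 23·41 + 43 = 986 = 18·54 + 14 ≡ 14 (mod 54).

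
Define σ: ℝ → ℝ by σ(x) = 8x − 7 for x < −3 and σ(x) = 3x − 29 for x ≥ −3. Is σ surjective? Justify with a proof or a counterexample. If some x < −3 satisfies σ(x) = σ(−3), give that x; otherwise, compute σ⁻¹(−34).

-31/8

Both pieces are strictly increasing (slopes 8 and 3), so each is injective on its own interval.
The left piece maps (−∞, −3) onto (−∞, −31); the right piece maps [−3, ∞) onto [−38, ∞).
The union (−∞, −31) ∪ [−38, ∞) covers ℝ, so σ is surjective.
For the follow-up: the images overlap, so an x < −3 with σ(x) = σ(−3) exists. σ(−3) = −38; solving 8x − 7 = −38 for x < −3 gives x = (−38 + 7)/8 = −31/8.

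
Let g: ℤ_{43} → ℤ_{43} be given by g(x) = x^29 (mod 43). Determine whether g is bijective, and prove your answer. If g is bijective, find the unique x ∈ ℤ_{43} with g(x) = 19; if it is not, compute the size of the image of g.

Since 43 is prime, the nonzero elements of ℤ_{43} form a cyclic group of order 42.
As gcd(29, 42) = 1, raising to the 29th power is a bijection on this group: if u^29 ≡ v^29 then (uv^{−1})^29 = 1, and the only element of order dividing gcd(29, 42) = 1 is 1, so u = v.
With g(0) = 0 this makes g injective on all of ℤ_{43}, hence bijective (finite equal-size domain and codomain). In particular g is bijective.
Since g is bijective, we find the preimage of 19. The inverse of x ↦ x^29 on (ℤ_{43})^× is x ↦ x^29, because 29·29 = 841 = 20·42 + 1 ≡ 1 (mod 42) and x^{42} = 1 for x ≠ 0 (Fermat). So g⁻¹(19) = 19^29 mod 43.
Repeated squaring mod 43: 19^1 ≡ 19, 19^2 ≡ 19² = 361 ≡ 17, 19^4 ≡ 17² = 289 ≡ 31, 19^8 ≡ 31² = 961 ≡ 15, 19^16 ≡ 15² = 225 ≡ 10. Since 29 = 16 + 8 + 4 + 1, 19^29 ≡ 10·15·31·19: 10·15 = 150 ≡ 21, then 21·31 = 651 ≡ 6, then 6·19 = 114 ≡ 28. So 19^29 ≡ 28 (mod 43).
Hence g⁻¹(19) = 28.

28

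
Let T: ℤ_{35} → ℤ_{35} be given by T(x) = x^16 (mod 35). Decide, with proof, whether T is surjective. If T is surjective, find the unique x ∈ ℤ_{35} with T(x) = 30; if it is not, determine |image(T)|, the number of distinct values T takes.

8

T(3): Repeated squaring mod 35: 3^1 ≡ 3, 3^2 ≡ 3² = 9, 3^4 ≡ 9² = 81 ≡ 11, 3^8 ≡ 11² = 121 ≡ 16, 3^16 ≡ 16² = 256 ≡ 11. So 3^16 ≡ 11 (mod 35).
T(4): Repeated squaring mod 35: 4^1 ≡ 4, 4^2 ≡ 4² = 16, 4^4 ≡ 16² = 256 ≡ 11, 4^8 ≡ 11² = 121 ≡ 16, 4^16 ≡ 16² = 256 ≡ 11. So 4^16 ≡ 11 (mod 35).
So T(3) = T(4) = 11 while 3 ≠ 4, therefore T is not injective.
A non-injective map from the 35-element set ℤ_{35} to itself takes at most 34 distinct values, so it cannot be surjective. So T is not surjective.
Since T is not surjective, we determine |image(T)|. Computing x^16 mod 35 for each x (by repeated squaring, reducing mod 35 at every step), the values T(0), T(1), …, T(34) are: 0, 1, 16, 11, 11, 30, 1, 21, 1, 16, 25, 11, 16, 1, 21, 15, 16, 11, 11, 16, 15, 21, 1, 16, 11, 25, 16, 1, 21, 1, 30, 11, 11, 16, 1.
The distinct values are {0, 1, 11, 15, 16, 21, 25, 30}; there are 8 of them.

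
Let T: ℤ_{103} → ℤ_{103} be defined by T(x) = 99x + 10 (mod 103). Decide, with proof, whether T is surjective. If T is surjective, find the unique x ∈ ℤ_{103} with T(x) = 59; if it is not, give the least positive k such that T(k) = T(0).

65

Recall: surjectivity means every element of the codomain has a preimage under T.
Since gcd(99, 103) = 1, 99 is invertible modulo 103. Euclid's algorithm: 103 = 1·99 + 4, 99 = 24·4 + 3, 4 = 1·3 + 1; back-substituting gives 1 = 77·99 − 74·103, so 99⁻¹ ≡ 77 (mod 103).
Then y ↦ 77(y − 10) is a two-sided inverse to T, so every y ∈ ℤ_{103} has a preimage.
Therefore T is surjective.
Since T is surjective, we compute T⁻¹(59): solve 99x + 10 ≡ 59 (mod 103), i.e. 99x ≡ 49 (mod 103).
Multiplying by 99⁻¹ = 77 gives x ≡ 77·49 = 3773 = 36·103 + 65 ≡ 65 (mod 103).
Check: T(65) = 99·65 + 10 = 6445 = 62·103 + 59 ≡ 59 (mod 103).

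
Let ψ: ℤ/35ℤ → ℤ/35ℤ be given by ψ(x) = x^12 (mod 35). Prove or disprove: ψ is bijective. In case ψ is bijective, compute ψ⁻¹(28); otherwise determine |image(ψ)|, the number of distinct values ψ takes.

ψ(1) = 1^12 = 1.
ψ(2): Repeated squaring mod 35: 2^1 ≡ 2, 2^2 ≡ 2² = 4, 2^4 ≡ 4² = 16, 2^8 ≡ 16² = 256 ≡ 11. Since 12 = 8 + 4, 2^12 ≡ 11·16: 11·16 = 176 ≡ 1. So 2^12 ≡ 1 (mod 35).
So ψ(1) = ψ(2) = 1 while 1 ≠ 2, hence ψ is not injective, hence not bijective.
Since ψ is not bijective, we determine |image(ψ)|. Computing x^12 mod 35 for each x (by repeated squaring, reducing mod 35 at every step), the values ψ(0), ψ(1), …, ψ(34) are: 0, 1, 1, 1, 1, 15, 1, 21, 1, 1, 15, 1, 1, 1, 21, 15, 1, 1, 1, 1, 15, 21, 1, 1, 1, 15, 1, 1, 21, 1, 15, 1, 1, 1, 1.
The distinct values are {0, 1, 15, 21}; there are 4 of them.

4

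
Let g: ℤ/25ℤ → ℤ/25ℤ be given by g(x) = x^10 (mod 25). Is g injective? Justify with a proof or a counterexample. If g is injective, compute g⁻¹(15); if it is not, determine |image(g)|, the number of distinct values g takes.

g(2): Repeated squaring mod 25: 2^1 ≡ 2, 2^2 ≡ 2² = 4, 2^4 ≡ 4² = 16, 2^8 ≡ 16² = 256 ≡ 6. Since 10 = 8 + 2, 2^10 ≡ 6·4: 6·4 = 24. So 2^10 ≡ 24 (mod 25).
g(3): Repeated squaring mod 25: 3^1 ≡ 3, 3^2 ≡ 3² = 9, 3^4 ≡ 9² = 81 ≡ 6, 3^8 ≡ 6² = 36 ≡ 11. Since 10 = 8 + 2, 3^10 ≡ 11·9: 11·9 = 99 ≡ 24. So 3^10 ≡ 24 (mod 25).
So g(2) = g(3) = 24 while 2 ≠ 3, therefore g is not injective.
Since g is not injective, we determine |image(g)|. Computing x^10 mod 25 for each x (by repeated squaring, reducing mod 25 at every step), the values g(0), g(1), …, g(24) are: 0, 1, 24, 24, 1, 0, 1, 24, 24, 1, 0, 1, 24, 24, 1, 0, 1, 24, 24, 1, 0, 1, 24, 24, 1.
The distinct values are {0, 1, 24}; there are 3 of them.

3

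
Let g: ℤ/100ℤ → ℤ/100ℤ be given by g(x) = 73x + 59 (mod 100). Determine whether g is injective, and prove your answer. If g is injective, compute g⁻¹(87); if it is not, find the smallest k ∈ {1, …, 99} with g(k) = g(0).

Recall: g is injective if g(x_1) = g(x_2) implies x_1 = x_2.
Suppose g(x_1) = g(x_2) in ℤ/100ℤ. Then 73x_1 + 59 ≡ 73x_2 + 59 (mod 100), so 73(x_1 − x_2) ≡ 0 (mod 100).
Since gcd(73, 100) = 1, 73 is invertible modulo 100, thus x_1 − x_2 ≡ 0 (mod 100), i.e. x_1 = x_2.
Hence g is injective.
We now compute 73⁻¹ mod 100 explicitly. Euclid's algorithm: 100 = 1·73 + 27, 73 = 2·27 + 19, 27 = 1·19 + 8, 19 = 2·8 + 3, 8 = 2·3 + 2, 3 = 1·2 + 1; back-substituting gives 1 = 37·73 − 27·100, so 73⁻¹ ≡ 37 (mod 100).
Since g is injective, we find g⁻¹(87): we need 73x ≡ 87 − 59 ≡ 28 (mod 100). Using 73⁻¹ = 37: x ≡ 37·28 = 1036 = 10·100 + 36, so x = 36.
Check: g(36) = 73·36 + 59 = 2687 = 26·100 + 87 ≡ 87 (mod 100).

36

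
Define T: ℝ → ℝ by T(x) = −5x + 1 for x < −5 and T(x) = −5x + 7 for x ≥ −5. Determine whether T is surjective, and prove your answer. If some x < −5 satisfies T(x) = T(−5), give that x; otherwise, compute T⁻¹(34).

-31/5

Both pieces are strictly decreasing (slopes −5 and −5), so each is injective on its own interval.
The left piece maps (−∞, −5) onto (26, ∞); the right piece maps [−5, ∞) onto (−∞, 32].
The union (26, ∞) ∪ (−∞, 32] covers ℝ, so T is surjective.
For the follow-up: the images overlap, so an x < −5 with T(x) = T(−5) exists. T(−5) = 32; solving −5x + 1 = 32 for x < −5 gives x = (32 − 1)/(−5) = −31/5.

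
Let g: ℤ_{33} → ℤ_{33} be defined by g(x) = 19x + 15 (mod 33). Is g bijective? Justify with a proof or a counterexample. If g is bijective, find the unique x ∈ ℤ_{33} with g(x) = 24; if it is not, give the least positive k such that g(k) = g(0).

Suppose g(a) = g(b) in ℤ_{33}. Then 19a + 15 ≡ 19b + 15 (mod 33), hence 19(a − b) ≡ 0 (mod 33).
Since gcd(19, 33) = 1, 19 is invertible modulo 33, therefore a − b ≡ 0 (mod 33), i.e. a = b.
We now compute 19⁻¹ mod 33 explicitly. Euclid's algorithm: 33 = 1·19 + 14, 19 = 1·14 + 5, 14 = 2·5 + 4, 5 = 1·4 + 1; back-substituting gives 1 = 7·19 − 4·33, so 19⁻¹ ≡ 7 (mod 33).
Then y ↦ 7(y − 15) is a two-sided inverse to g, so every y ∈ ℤ_{33} has a preimage.
Thus g is bijective.
Since g is bijective, we find g⁻¹(24): we need 19x ≡ 24 − 15 ≡ 9 (mod 33). Using 19⁻¹ = 7: x ≡ 7·9 = 63 = 1·33 + 30, so x = 30.
Check: g(30) = 19·30 + 15 = 585 = 17·33 + 24 ≡ 24 (mod 33).

30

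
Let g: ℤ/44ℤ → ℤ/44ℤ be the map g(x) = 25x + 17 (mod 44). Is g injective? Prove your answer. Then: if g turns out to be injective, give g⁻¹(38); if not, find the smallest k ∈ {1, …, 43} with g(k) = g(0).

29

Suppose g(s) = g(t) in ℤ/44ℤ. Then 25s + 17 ≡ 25t + 17 (mod 44), so 25(s − t) ≡ 0 (mod 44).
Since gcd(25, 44) = 1, 25 is invertible modulo 44, thus s − t ≡ 0 (mod 44), i.e. s = t.
Hence g is injective.
We now compute 25⁻¹ mod 44 explicitly. Euclid's algorithm: 44 = 1·25 + 19, 25 = 1·19 + 6, 19 = 3·6 + 1; back-substituting gives 1 = 37·25 − 21·44, so 25⁻¹ ≡ 37 (mod 44).
Since g is injective, we compute g⁻¹(38): solve 25x + 17 ≡ 38 (mod 44), i.e. 25x ≡ 21 (mod 44).
Multiplying by 25⁻¹ = 37 gives x ≡ 37·21 = 777 = 17·44 + 29 ≡ 29 (mod 44).
Check: g(29) = 25·29 + 17 = 742 = 16·44 + 38 ≡ 38 (mod 44).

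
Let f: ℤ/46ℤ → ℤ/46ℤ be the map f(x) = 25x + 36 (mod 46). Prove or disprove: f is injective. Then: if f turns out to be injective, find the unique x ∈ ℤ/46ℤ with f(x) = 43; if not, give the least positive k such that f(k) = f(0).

Suppose f(u) = f(v) in ℤ/46ℤ. Then 25u + 36 ≡ 25v + 36 (mod 46), so 25(u − v) ≡ 0 (mod 46).
Since gcd(25, 46) = 1, 25 is invertible modulo 46, thus u − v ≡ 0 (mod 46), i.e. u = v.
So f is injective.
We now compute 25⁻¹ mod 46 explicitly. Euclid's algorithm: 46 = 1·25 + 21, 25 = 1·21 + 4, 21 = 5·4 + 1; back-substituting gives 1 = 35·25 − 19·46, so 25⁻¹ ≡ 35 (mod 46).
Since f is injective, we find f⁻¹(43): we need 25x ≡ 43 − 36 ≡ 7 (mod 46). Using 25⁻¹ = 35: x ≡ 35·7 = 245 = 5·46 + 15, so x = 15.
Check: f(15) = 25·15 + 36 = 411 = 8·46 + 43 ≡ 43 (mod 46).

15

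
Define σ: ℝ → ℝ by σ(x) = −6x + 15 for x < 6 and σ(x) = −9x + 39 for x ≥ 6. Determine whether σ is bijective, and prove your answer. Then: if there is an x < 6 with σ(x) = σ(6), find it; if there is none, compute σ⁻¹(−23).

5

Both pieces are strictly decreasing (slopes −6 and −9), so each is injective on its own interval.
The left piece maps (−∞, 6) onto (−21, ∞); the right piece maps [6, ∞) onto (−∞, −15].
These images overlap. In particular σ(6) = −15 (right piece), and solving −6x + 15 = −15 on the left piece gives x = 5 < 6.
So σ(5) = σ(6) with 5 ≠ 6, and σ is not injective, hence not bijective. This x = 5 is the requested value below 6.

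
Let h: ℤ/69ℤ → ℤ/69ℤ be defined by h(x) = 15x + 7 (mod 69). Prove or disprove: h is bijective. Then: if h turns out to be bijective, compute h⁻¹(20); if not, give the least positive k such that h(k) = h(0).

We have gcd(15, 69) = 3 > 1. Taking a = 0 and b = 23: h(0) = 7 and h(23) = 15·23 + 7 = 352 ≡ 7 (mod 69).
So h(0) = h(23) while 0 ≠ 23, hence h is not injective, hence not bijective.
Since h is not bijective, we find the least positive k with h(k) = h(0): this means 15k ≡ 0 (mod 69), i.e. 69 ∣ 15k. Since gcd(15, 69) = 3, dividing through by 3 this holds exactly when 23 ∣ 5k, and as gcd(5, 23) = 1, exactly when 23 ∣ k.
The smallest positive such k is 23.

23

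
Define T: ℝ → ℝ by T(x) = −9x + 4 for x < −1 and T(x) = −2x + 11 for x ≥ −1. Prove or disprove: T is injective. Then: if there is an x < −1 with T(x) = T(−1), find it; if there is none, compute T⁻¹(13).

Both pieces are strictly decreasing (slopes −9 and −2), so each is injective on its own interval.
The left piece maps (−∞, −1) onto (13, ∞); the right piece maps [−1, ∞) onto (−∞, 13].
These images are disjoint, so no value is attained by both pieces. So T is injective.
Because the two images are disjoint, no x < −1 has T(x) = T(−1), so we compute T⁻¹(13): 13 lies in (−∞, 13], so solve −2x + 11 = 13: x = (13 − 11)/(−2) = −1.

-1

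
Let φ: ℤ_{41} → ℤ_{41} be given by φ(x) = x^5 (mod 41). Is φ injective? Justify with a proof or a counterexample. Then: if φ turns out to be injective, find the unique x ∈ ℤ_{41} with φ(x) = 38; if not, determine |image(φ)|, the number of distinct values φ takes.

9

φ(3): Repeated squaring mod 41: 3^1 ≡ 3, 3^2 ≡ 3² = 9, 3^4 ≡ 9² = 81 ≡ 40. Since 5 = 4 + 1, 3^5 ≡ 40·3: 40·3 = 120 ≡ 38. So 3^5 ≡ 38 (mod 41).
φ(7): Repeated squaring mod 41: 7^1 ≡ 7, 7^2 ≡ 7² = 49 ≡ 8, 7^4 ≡ 8² = 64 ≡ 23. Since 5 = 4 + 1, 7^5 ≡ 23·7: 23·7 = 161 ≡ 38. So 7^5 ≡ 38 (mod 41).
So φ(3) = φ(7) = 38 while 3 ≠ 7, so φ is not injective.
Since φ is not injective, we determine |image(φ)|. Computing x^5 mod 41 for each x (by repeated squaring, reducing mod 41 at every step), the values φ(0), φ(1), …, φ(40) are: 0, 1, 32, 38, 40, 9, 27, 38, 9, 9, 1, 3, 3, 38, 27, 14, 1, 27, 1, 27, 32, 9, 14, 40, 14, 40, 27, 14, 3, 38, 38, 40, 32, 32, 3, 14, 32, 1, 3, 9, 40.
The distinct values are {0, 1, 3, 9, 14, 27, 32, 38, 40}; there are 9 of them.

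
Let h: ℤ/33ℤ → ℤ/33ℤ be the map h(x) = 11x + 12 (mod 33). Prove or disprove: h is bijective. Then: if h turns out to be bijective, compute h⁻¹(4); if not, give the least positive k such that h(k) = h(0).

We have gcd(11, 33) = 11 > 1. Taking a = 0 and b = 3: h(0) = 12 and h(3) = 11·3 + 12 = 45 ≡ 12 (mod 33).
So h(0) = h(3) while 0 ≠ 3, hence h is not injective, hence not bijective.
Since h is not bijective, we find the least positive k with h(k) = h(0): this means 11k ≡ 0 (mod 33), i.e. 33 ∣ 11k. Since gcd(11, 33) = 11, dividing through by 11 this holds exactly when 3 ∣ k.
The smallest positive such k is 3.

3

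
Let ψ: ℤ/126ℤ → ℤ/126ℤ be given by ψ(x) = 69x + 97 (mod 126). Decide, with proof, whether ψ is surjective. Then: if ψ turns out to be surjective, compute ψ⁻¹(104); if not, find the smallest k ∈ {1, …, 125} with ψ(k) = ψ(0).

Since gcd(69, 126) = 3, we have 69x ≡ 0 (mod 3) for all x, so ψ(x) ≡ 1 (mod 3).
But 0 ≢ 1 (mod 3), so 0 ∈ ℤ/126ℤ has no preimage. Therefore ψ is not surjective.
Since ψ is not surjective, we find the least positive k with ψ(k) = ψ(0): this means 69k ≡ 0 (mod 126), i.e. 126 ∣ 69k. Since gcd(69, 126) = 3, dividing through by 3 this holds exactly when 42 ∣ 23k, and as gcd(23, 42) = 1, exactly when 42 ∣ k.
The smallest positive such k is 42.

42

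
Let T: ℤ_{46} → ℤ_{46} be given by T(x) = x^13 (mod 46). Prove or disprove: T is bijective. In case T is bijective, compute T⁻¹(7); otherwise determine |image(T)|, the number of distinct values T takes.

Computing x^13 mod 46 for each x (by repeated squaring, reducing mod 46 at every step), the values T(0), T(1), …, T(45) are: 0, 1, 4, 9, 16, 21, 36, 43, 18, 35, 38, 17, 6, 31, 34, 5, 26, 33, 2, 7, 14, 19, 22, 23, 24, 27, 32, 39, 44, 13, 20, 41, 12, 15, 40, 29, 8, 11, 28, 3, 10, 25, 30, 37, 42, 45.
Every element of ℤ_{46} appears exactly once in this list, so T is a bijection, and in particular bijective.
Since T is bijective, we read off the preimage of 7 from the same table: T(19) = 7, so T⁻¹(7) = 19.

19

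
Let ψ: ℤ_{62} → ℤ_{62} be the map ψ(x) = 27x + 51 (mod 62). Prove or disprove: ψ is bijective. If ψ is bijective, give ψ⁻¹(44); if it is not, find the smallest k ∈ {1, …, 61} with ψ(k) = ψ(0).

Suppose ψ(a) = ψ(b) in ℤ_{62}. Then 27a + 51 ≡ 27b + 51 (mod 62), so 27(a − b) ≡ 0 (mod 62).
Since gcd(27, 62) = 1, 27 is invertible modulo 62, therefore a − b ≡ 0 (mod 62), i.e. a = b.
We now compute 27⁻¹ mod 62 explicitly. Euclid's algorithm: 62 = 2·27 + 8, 27 = 3·8 + 3, 8 = 2·3 + 2, 3 = 1·2 + 1; back-substituting gives 1 = 23·27 − 10·62, so 27⁻¹ ≡ 23 (mod 62).
For any y ∈ ℤ_{62}, x = 23(y − 51) mod 62 satisfies ψ(x) = 27·23(y − 51) + 51 ≡ y (since 27·23 ≡ 1 mod 62). So every y has a preimage.
Thus ψ is bijective.
Since ψ is bijective, we compute ψ⁻¹(44): solve 27x + 51 ≡ 44 (mod 62), i.e. 27x ≡ 55 (mod 62).
Multiplying by 27⁻¹ = 23 gives x ≡ 23·55 = 1265 = 20·62 + 25 ≡ 25 (mod 62).
Check: ψ(25) = 27·25 + 51 = 726 = 11·62 + 44 ≡ 44 (mod 62).

25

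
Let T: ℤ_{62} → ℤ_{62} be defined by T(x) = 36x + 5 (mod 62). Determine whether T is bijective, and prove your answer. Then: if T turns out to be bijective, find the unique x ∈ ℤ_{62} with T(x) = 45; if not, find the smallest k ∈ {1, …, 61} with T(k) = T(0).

31

We have gcd(36, 62) = 2 > 1. Taking a = 0 and b = 31: T(0) = 5 and T(31) = 36·31 + 5 = 1121 ≡ 5 (mod 62).
So T(0) = T(31) while 0 ≠ 31, therefore T is not injective, hence not bijective.
Since T is not bijective, we find the least positive k with T(k) = T(0): this means 36k ≡ 0 (mod 62), i.e. 62 ∣ 36k. Since gcd(36, 62) = 2, dividing through by 2 this holds exactly when 31 ∣ 18k, and as gcd(18, 31) = 1, exactly when 31 ∣ k.
The smallest positive such k is 31.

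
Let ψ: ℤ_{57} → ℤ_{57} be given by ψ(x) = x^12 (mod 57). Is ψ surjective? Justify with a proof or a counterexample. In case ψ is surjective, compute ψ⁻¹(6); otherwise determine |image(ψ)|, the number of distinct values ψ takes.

ψ(2): Repeated squaring mod 57: 2^1 ≡ 2, 2^2 ≡ 2² = 4, 2^4 ≡ 4² = 16, 2^8 ≡ 16² = 256 ≡ 28. Since 12 = 8 + 4, 2^12 ≡ 28·16: 28·16 = 448 ≡ 49. So 2^12 ≡ 49 (mod 57).
ψ(5): Repeated squaring mod 57: 5^1 ≡ 5, 5^2 ≡ 5² = 25, 5^4 ≡ 25² = 625 ≡ 55, 5^8 ≡ 55² = 3025 ≡ 4. Since 12 = 8 + 4, 5^12 ≡ 4·55: 4·55 = 220 ≡ 49. So 5^12 ≡ 49 (mod 57).
So ψ(2) = ψ(5) = 49 while 2 ≠ 5, thus ψ is not injective.
A non-injective map from the 57-element set ℤ_{57} to itself takes at most 56 distinct values, so it cannot be surjective. So ψ is not surjective.
Since ψ is not surjective, we determine |image(ψ)|. Computing x^12 mod 57 for each x (by repeated squaring, reducing mod 57 at every step), the values ψ(0), ψ(1), …, ψ(56) are: 0, 1, 49, 30, 7, 49, 45, 1, 1, 45, 7, 1, 39, 7, 49, 45, 49, 49, 39, 19, 1, 30, 49, 7, 30, 7, 1, 39, 7, 7, 39, 1, 7, 30, 7, 49, 30, 1, 19, 39, 49, 49, 45, 49, 7, 39, 1, 7, 45, 1, 1, 45, 49, 7, 30, 49, 1.
The distinct values are {0, 1, 7, 19, 30, 39, 45, 49}; there are 8 of them.

8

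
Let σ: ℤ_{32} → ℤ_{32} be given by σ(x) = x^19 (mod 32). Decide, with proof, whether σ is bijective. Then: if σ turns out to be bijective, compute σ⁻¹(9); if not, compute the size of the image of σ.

17

σ(0) = 0^19 = 0.
σ(2): Repeated squaring mod 32: 2^1 ≡ 2, 2^2 ≡ 2² = 4, 2^4 ≡ 4² = 16, 2^8 ≡ 16² = 256 ≡ 0, 2^16 ≡ 0² = 0. Since 19 = 16 + 2 + 1, 2^19 ≡ 0·4·2: 0·4 = 0, then 0·2 = 0. So 2^19 ≡ 0 (mod 32).
So σ(0) = σ(2) = 0 while 0 ≠ 2, thus σ is not injective, hence not bijective.
Since σ is not bijective, we determine |image(σ)|. Computing x^19 mod 32 for each x (by repeated squaring, reducing mod 32 at every step), the values σ(0), σ(1), …, σ(31) are: 0, 1, 0, 27, 0, 29, 0, 23, 0, 25, 0, 19, 0, 21, 0, 15, 0, 17, 0, 11, 0, 13, 0, 7, 0, 9, 0, 3, 0, 5, 0, 31.
The distinct values are {0, 1, 3, 5, 7, 9, 11, 13, 15, 17, 19, 21, 23, 25, 27, 29, 31}; there are 17 of them.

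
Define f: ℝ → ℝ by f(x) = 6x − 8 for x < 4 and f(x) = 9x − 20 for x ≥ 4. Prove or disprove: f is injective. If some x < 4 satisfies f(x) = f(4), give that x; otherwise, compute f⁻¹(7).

Both pieces are strictly increasing (slopes 6 and 9), so each is injective on its own interval.
The left piece maps (−∞, 4) onto (−∞, 16); the right piece maps [4, ∞) onto [16, ∞).
These images are disjoint, so no value is attained by both pieces. Hence f is injective.
Because the two images are disjoint, no x < 4 has f(x) = f(4), so we compute f⁻¹(7): 7 lies in (−∞, 16), so solve 6x − 8 = 7: x = (7 + 8)/6 = 5/2.

5/2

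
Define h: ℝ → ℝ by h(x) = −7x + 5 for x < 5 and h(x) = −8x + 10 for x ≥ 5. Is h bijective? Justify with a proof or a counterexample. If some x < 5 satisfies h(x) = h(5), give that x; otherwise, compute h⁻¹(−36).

Both pieces are strictly decreasing (slopes −7 and −8), so each is injective on its own interval.
The left piece maps (−∞, 5) onto (−30, ∞); the right piece maps [5, ∞) onto (−∞, −30].
Since −30 = −30, the images partition ℝ: h is injective and surjective, hence bijective.
Because the two images are disjoint, no x < 5 has h(x) = h(5), so we compute h⁻¹(−36): −36 lies in (−∞, −30], so solve −8x + 10 = −36: x = (−36 − 10)/(−8) = 23/4.

23/4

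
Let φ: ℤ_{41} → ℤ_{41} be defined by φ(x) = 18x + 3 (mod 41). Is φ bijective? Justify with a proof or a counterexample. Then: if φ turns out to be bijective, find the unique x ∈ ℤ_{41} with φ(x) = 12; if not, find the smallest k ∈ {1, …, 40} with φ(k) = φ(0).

Recall: φ is injective when φ(s) = φ(t) forces s = t.
Suppose φ(s) = φ(t) in ℤ_{41}. Then 18s + 3 ≡ 18t + 3 (mod 41), thus 18(s − t) ≡ 0 (mod 41).
Since gcd(18, 41) = 1, 18 is invertible modulo 41, thus s − t ≡ 0 (mod 41), i.e. s = t.
We now compute 18⁻¹ mod 41 explicitly. Euclid's algorithm: 41 = 2·18 + 5, 18 = 3·5 + 3, 5 = 1·3 + 2, 3 = 1·2 + 1; back-substituting gives 1 = 16·18 − 7·41, so 18⁻¹ ≡ 16 (mod 41).
For any y ∈ ℤ_{41}, x = 16(y − 3) mod 41 satisfies φ(x) = 18·16(y − 3) + 3 ≡ y (since 18·16 ≡ 1 mod 41). So every y has a preimage.
So φ is bijective.
Since φ is bijective, we compute φ⁻¹(12): solve 18x + 3 ≡ 12 (mod 41), i.e. 18x ≡ 9 (mod 41).
Multiplying by 18⁻¹ = 16 gives x ≡ 16·9 = 144 = 3·41 + 21 ≡ 21 (mod 41).
Check: φ(21) = 18·21 + 3 = 381 = 9·41 + 12 ≡ 12 (mod 41).

21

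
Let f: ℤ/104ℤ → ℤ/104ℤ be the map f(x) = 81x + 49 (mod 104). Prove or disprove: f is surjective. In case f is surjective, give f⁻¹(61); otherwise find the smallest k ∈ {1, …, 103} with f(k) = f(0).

Since gcd(81, 104) = 1, 81 is invertible modulo 104. Euclid's algorithm: 104 = 1·81 + 23, 81 = 3·23 + 12, 23 = 1·12 + 11, 12 = 1·11 + 1; back-substituting gives 1 = 9·81 − 7·104, so 81⁻¹ ≡ 9 (mod 104).
Then y ↦ 9(y − 49) is a two-sided inverse to f, so every y ∈ ℤ/104ℤ has a preimage.
Thus f is surjective.
Since f is surjective, we compute f⁻¹(61): solve 81x + 49 ≡ 61 (mod 104), i.e. 81x ≡ 12 (mod 104).
Multiplying by 81⁻¹ = 9 gives x ≡ 9·12 = 108 = 1·104 + 4 ≡ 4 (mod 104).
Check: f(4) = 81·4 + 49 = 373 = 3·104 + 61 ≡ 61 (mod 104).

4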